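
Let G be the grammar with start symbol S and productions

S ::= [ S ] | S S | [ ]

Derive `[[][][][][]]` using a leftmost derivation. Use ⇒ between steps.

S ⇒ [S] ⇒ [SS] ⇒ [SSS] ⇒ [SSSS] ⇒ [SSSSS] ⇒ [[]SSSS] ⇒ [[][]SSS] ⇒ [[][][]SS] ⇒ [[][][][]S] ⇒ [[][][][][]]

S ⇒ [S]   [S ::= [ S ]]
[S] ⇒ [SS]   [S ::= S S]
[SS] ⇒ [SSS]   [S ::= S S]
[SSS] ⇒ [SSSS]   [S ::= S S]
[SSSS] ⇒ [SSSSS]   [S ::= S S]
[SSSSS] ⇒ [[]SSSS]   [S ::= [ ]]
[[]SSSS] ⇒ [[][]SSS]   [S ::= [ ]]
[[][]SSS] ⇒ [[][][]SS]   [S ::= [ ]]
[[][][]SS] ⇒ [[][][][]S]   [S ::= [ ]]
[[][][][]S] ⇒ [[][][][][]]   [S ::= [ ]]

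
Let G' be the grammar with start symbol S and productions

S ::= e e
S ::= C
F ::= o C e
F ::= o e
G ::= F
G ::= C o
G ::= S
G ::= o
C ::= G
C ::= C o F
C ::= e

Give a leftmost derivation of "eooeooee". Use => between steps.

S => C   [S ::= C]
C => CoF   [C ::= C o F]
CoF => eoF   [C ::= e]
eoF => eooCe   [F ::= o C e]
eooCe => eooCoFe   [C ::= C o F]
eooCoFe => eooeoFe   [C ::= e]
eooeoFe => eooeooee   [F ::= o e]

S=>C=>CoF=>eoF=>eooCe=>eooCoFe=>eooeoFe=>eooeooee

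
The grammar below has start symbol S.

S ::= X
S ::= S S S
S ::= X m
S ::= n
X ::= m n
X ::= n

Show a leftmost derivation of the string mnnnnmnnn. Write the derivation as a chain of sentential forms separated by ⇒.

S ⇒ SSS ⇒ SSSSS ⇒ XSSSS ⇒ mnSSSS ⇒ mnnSSS ⇒ mnnnSS ⇒ mnnnXmS ⇒ mnnnnmS ⇒ mnnnnmSSS ⇒ mnnnnmnSS ⇒ mnnnnmnnS ⇒ mnnnnmnnn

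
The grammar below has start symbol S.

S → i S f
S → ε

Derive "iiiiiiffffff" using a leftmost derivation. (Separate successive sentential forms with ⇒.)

S ⇒ iSf ⇒ iiSff ⇒ iiiSfff ⇒ iiiiSffff ⇒ iiiiiSfffff ⇒ iiiiiiSffffff ⇒ iiiiiiffffff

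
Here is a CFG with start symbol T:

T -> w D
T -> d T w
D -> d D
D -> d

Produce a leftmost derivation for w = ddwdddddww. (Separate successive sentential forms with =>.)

T=>dTw=>ddTww=>ddwDww=>ddwdDww=>ddwddDww=>ddwdddDww=>ddwddddDww=>ddwdddddww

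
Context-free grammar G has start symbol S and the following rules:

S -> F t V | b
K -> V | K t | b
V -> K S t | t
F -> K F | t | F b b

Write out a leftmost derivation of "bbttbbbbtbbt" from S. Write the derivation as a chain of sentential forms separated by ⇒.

S ⇒ FtV ⇒ FbbtV ⇒ KFbbtV ⇒ bFbbtV ⇒ bFbbbbtV ⇒ bKFbbbbtV ⇒ bKtFbbbbtV ⇒ bbtFbbbbtV ⇒ bbttbbbbtV ⇒ bbttbbbbtKSt ⇒ bbttbbbbtbSt ⇒ bbttbbbbtbbt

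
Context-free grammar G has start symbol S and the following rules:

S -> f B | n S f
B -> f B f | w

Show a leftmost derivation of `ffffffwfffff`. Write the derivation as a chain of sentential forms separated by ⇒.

S ⇒ fB   [S -> f B]
fB ⇒ ffBf   [B -> f B f]
ffBf ⇒ fffBff   [B -> f B f]
fffBff ⇒ ffffBfff   [B -> f B f]
ffffBfff ⇒ fffffBffff   [B -> f B f]
fffffBffff ⇒ ffffffBfffff   [B -> f B f]
ffffffBfffff ⇒ ffffffwfffff   [B -> w]

S⇒fB⇒ffBf⇒fffBff⇒ffffBfff⇒fffffBffff⇒ffffffBfffff⇒ffffffwfffff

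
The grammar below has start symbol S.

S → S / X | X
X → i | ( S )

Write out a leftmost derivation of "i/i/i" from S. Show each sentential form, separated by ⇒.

S ⇒ S/X ⇒ S/X/X ⇒ X/X/X ⇒ i/X/X ⇒ i/i/X ⇒ i/i/i

S ⇒ S/X   [S → S / X]
S/X ⇒ S/X/X   [S → S / X]
S/X/X ⇒ X/X/X   [S → X]
X/X/X ⇒ i/X/X   [X → i]
i/X/X ⇒ i/i/X   [X → i]
i/i/X ⇒ i/i/i   [X → i]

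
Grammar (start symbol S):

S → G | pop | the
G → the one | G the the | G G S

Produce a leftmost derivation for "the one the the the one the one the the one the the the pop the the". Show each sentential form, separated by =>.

S => G   [S → G]
G => G the the   [G → G the the]
G the the => G G S the the   [G → G G S]
G G S the the => G the the G S the the   [G → G the the]
G the the G S the the => the one the the G S the the   [G → the one]
the one the the G S the the => the one the the G the the S the the   [G → G the the]
the one the the G the the S the the => the one the the G G S the the S the the   [G → G G S]
the one the the G G S the the S the the => the one the the G G S G S the the S the the   [G → G G S]
the one the the G G S G S the the S the the => the one the the the one G S G S the the S the the   [G → the one]
the one the the the one G S G S the the S the the => the one the the the one the one S G S the the S the the   [G → the one]
the one the the the one the one S G S the the S the the => the one the the the one the one the G S the the S the the   [S → the]
the one the the the one the one the G S the the S the the => the one the the the one the one the the one S the the S the the   [G → the one]
the one the the the one the one the the one S the the S the the => the one the the the one the one the the one the the the S the the   [S → the]
the one the the the one the one the the one the the the S the the => the one the the the one the one the the one the the the pop the the   [S → pop]

S => G => G the the => G G S the the => G the the G S the the => the one the the G S the the => the one the the G the the S the the => the one the the G G S the the S the the => the one the the G G S G S the the S the the => the one the the the one G S G S the the S the the => the one the the the one the one S G S the the S the the => the one the the the one the one the G S the the S the the => the one the the the one the one the the one S the the S the the => the one the the the one the one the the one the the the S the the => the one the the the one the one the the one the the the pop the the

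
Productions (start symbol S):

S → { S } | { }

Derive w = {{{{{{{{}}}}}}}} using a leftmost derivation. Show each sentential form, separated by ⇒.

S ⇒ {S} ⇒ {{S}} ⇒ {{{S}}} ⇒ {{{{S}}}} ⇒ {{{{{S}}}}} ⇒ {{{{{{S}}}}}} ⇒ {{{{{{{S}}}}}}} ⇒ {{{{{{{{}}}}}}}}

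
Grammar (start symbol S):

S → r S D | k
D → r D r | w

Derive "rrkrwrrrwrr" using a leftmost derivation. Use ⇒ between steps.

S ⇒ rSD ⇒ rrSDD ⇒ rrkDD ⇒ rrkrDrD ⇒ rrkrwrD ⇒ rrkrwrrDr ⇒ rrkrwrrrDrr ⇒ rrkrwrrrwrr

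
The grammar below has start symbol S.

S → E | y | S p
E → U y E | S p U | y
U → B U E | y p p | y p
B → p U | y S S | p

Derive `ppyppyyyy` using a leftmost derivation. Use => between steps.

S => E   [S → E]
E => UyE   [E → U y E]
UyE => BUEyE   [U → B U E]
BUEyE => pUEyE   [B → p]
pUEyE => pBUEEyE   [U → B U E]
pBUEEyE => ppUEEyE   [B → p]
ppUEEyE => ppyppEEyE   [U → y p p]
ppyppEEyE => ppyppyEyE   [E → y]
ppyppyEyE => ppyppyyyE   [E → y]
ppyppyyyE => ppyppyyyy   [E → y]

S => E => UyE => BUEyE => pUEyE => pBUEEyE => ppUEEyE => ppyppEEyE => ppyppyEyE => ppyppyyyE => ppyppyyyy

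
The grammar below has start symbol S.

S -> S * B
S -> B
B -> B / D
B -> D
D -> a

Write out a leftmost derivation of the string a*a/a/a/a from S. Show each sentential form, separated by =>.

S => S*B => B*B => D*B => a*B => a*B/D => a*B/D/D => a*B/D/D/D => a*D/D/D/D => a*a/D/D/D => a*a/a/D/D => a*a/a/a/D => a*a/a/a/a

S => S*B   [S -> S * B]
S*B => B*B   [S -> B]
B*B => D*B   [B -> D]
D*B => a*B   [D -> a]
a*B => a*B/D   [B -> B / D]
a*B/D => a*B/D/D   [B -> B / D]
a*B/D/D => a*B/D/D/D   [B -> B / D]
a*B/D/D/D => a*D/D/D/D   [B -> D]
a*D/D/D/D => a*a/D/D/D   [D -> a]
a*a/D/D/D => a*a/a/D/D   [D -> a]
a*a/a/D/D => a*a/a/a/D   [D -> a]
a*a/a/a/D => a*a/a/a/a   [D -> a]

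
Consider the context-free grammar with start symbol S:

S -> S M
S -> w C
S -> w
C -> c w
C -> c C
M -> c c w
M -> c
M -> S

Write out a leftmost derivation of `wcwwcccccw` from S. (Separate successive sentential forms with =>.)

S => SM => wCM => wcwM => wcwS => wcwwC => wcwwcC => wcwwccC => wcwwcccC => wcwwccccC => wcwwcccccw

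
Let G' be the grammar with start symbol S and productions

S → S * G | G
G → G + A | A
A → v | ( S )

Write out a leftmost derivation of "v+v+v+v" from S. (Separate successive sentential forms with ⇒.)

S⇒G⇒G+A⇒G+A+A⇒G+A+A+A⇒A+A+A+A⇒v+A+A+A⇒v+v+A+A⇒v+v+v+A⇒v+v+v+v

S ⇒ G   [S → G]
G ⇒ G+A   [G → G + A]
G+A ⇒ G+A+A   [G → G + A]
G+A+A ⇒ G+A+A+A   [G → G + A]
G+A+A+A ⇒ A+A+A+A   [G → A]
A+A+A+A ⇒ v+A+A+A   [A → v]
v+A+A+A ⇒ v+v+A+A   [A → v]
v+v+A+A ⇒ v+v+v+A   [A → v]
v+v+v+A ⇒ v+v+v+v   [A → v]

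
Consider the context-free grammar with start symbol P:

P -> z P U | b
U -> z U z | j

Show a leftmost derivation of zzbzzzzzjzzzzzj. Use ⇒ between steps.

P ⇒ zPU ⇒ zzPUU ⇒ zzbUU ⇒ zzbzUzU ⇒ zzbzzUzzU ⇒ zzbzzzUzzzU ⇒ zzbzzzzUzzzzU ⇒ zzbzzzzzUzzzzzU ⇒ zzbzzzzzjzzzzzU ⇒ zzbzzzzzjzzzzzj

P ⇒ zPU   [P -> z P U]
zPU ⇒ zzPUU   [P -> z P U]
zzPUU ⇒ zzbUU   [P -> b]
zzbUU ⇒ zzbzUzU   [U -> z U z]
zzbzUzU ⇒ zzbzzUzzU   [U -> z U z]
zzbzzUzzU ⇒ zzbzzzUzzzU   [U -> z U z]
zzbzzzUzzzU ⇒ zzbzzzzUzzzzU   [U -> z U z]
zzbzzzzUzzzzU ⇒ zzbzzzzzUzzzzzU   [U -> z U z]
zzbzzzzzUzzzzzU ⇒ zzbzzzzzjzzzzzU   [U -> j]
zzbzzzzzjzzzzzU ⇒ zzbzzzzzjzzzzzj   [U -> j]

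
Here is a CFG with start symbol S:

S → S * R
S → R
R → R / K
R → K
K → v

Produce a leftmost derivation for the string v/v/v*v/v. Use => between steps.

S => S*R => R*R => R/K*R => R/K/K*R => K/K/K*R => v/K/K*R => v/v/K*R => v/v/v*R => v/v/v*R/K => v/v/v*K/K => v/v/v*v/K => v/v/v*v/v

S => S*R   [S → S * R]
S*R => R*R   [S → R]
R*R => R/K*R   [R → R / K]
R/K*R => R/K/K*R   [R → R / K]
R/K/K*R => K/K/K*R   [R → K]
K/K/K*R => v/K/K*R   [K → v]
v/K/K*R => v/v/K*R   [K → v]
v/v/K*R => v/v/v*R   [K → v]
v/v/v*R => v/v/v*R/K   [R → R / K]
v/v/v*R/K => v/v/v*K/K   [R → K]
v/v/v*K/K => v/v/v*v/K   [K → v]
v/v/v*v/K => v/v/v*v/v   [K → v]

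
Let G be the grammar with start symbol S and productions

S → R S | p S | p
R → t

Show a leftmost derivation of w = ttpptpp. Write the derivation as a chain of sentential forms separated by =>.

S=>RS=>tS=>tRS=>ttS=>ttpS=>ttppS=>ttppRS=>ttpptS=>ttpptpS=>ttpptpp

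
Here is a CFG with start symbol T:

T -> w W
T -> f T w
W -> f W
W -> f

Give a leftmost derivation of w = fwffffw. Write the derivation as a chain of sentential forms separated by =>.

T=>fTw=>fwWw=>fwfWw=>fwffWw=>fwfffWw=>fwffffw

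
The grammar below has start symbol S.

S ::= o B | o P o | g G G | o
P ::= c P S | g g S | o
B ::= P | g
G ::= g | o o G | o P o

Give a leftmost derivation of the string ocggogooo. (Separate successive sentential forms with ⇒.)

S⇒oB⇒oP⇒ocPS⇒ocggSS⇒ocggoBS⇒ocggogS⇒ocggogoPo⇒ocggogooo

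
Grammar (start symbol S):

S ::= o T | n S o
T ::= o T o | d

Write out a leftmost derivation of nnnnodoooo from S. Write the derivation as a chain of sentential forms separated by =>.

S => nSo => nnSoo => nnnSooo => nnnnSoooo => nnnnoToooo => nnnnodoooo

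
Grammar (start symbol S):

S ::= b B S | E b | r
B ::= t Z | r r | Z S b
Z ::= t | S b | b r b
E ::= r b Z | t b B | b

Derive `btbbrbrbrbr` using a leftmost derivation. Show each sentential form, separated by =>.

S => bBS   [S ::= b B S]
bBS => btZS   [B ::= t Z]
btZS => btSbS   [Z ::= S b]
btSbS => btbBSbS   [S ::= b B S]
btbBSbS => btbZSbSbS   [B ::= Z S b]
btbZSbSbS => btbbrbSbSbS   [Z ::= b r b]
btbbrbSbSbS => btbbrbrbSbS   [S ::= r]
btbbrbrbSbS => btbbrbrbrbS   [S ::= r]
btbbrbrbrbS => btbbrbrbrbr   [S ::= r]

S=>bBS=>btZS=>btSbS=>btbBSbS=>btbZSbSbS=>btbbrbSbSbS=>btbbrbrbSbS=>btbbrbrbrbS=>btbbrbrbrbr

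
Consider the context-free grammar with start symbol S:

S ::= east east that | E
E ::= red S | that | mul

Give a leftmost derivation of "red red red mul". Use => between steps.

S => E => red S => red E => red red S => red red E => red red red S => red red red E => red red red mul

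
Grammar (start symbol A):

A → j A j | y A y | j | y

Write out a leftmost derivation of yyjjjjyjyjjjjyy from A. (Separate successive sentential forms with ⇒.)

A ⇒ yAy ⇒ yyAyy ⇒ yyjAjyy ⇒ yyjjAjjyy ⇒ yyjjjAjjjyy ⇒ yyjjjjAjjjjyy ⇒ yyjjjjyAyjjjjyy ⇒ yyjjjjyjyjjjjyy

A ⇒ yAy   [A → y A y]
yAy ⇒ yyAyy   [A → y A y]
yyAyy ⇒ yyjAjyy   [A → j A j]
yyjAjyy ⇒ yyjjAjjyy   [A → j A j]
yyjjAjjyy ⇒ yyjjjAjjjyy   [A → j A j]
yyjjjAjjjyy ⇒ yyjjjjAjjjjyy   [A → j A j]
yyjjjjAjjjjyy ⇒ yyjjjjyAyjjjjyy   [A → y A y]
yyjjjjyAyjjjjyy ⇒ yyjjjjyjyjjjjyy   [A → j]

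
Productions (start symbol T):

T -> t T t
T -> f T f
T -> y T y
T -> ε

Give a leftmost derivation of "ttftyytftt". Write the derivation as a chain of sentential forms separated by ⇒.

T ⇒ tTt ⇒ ttTtt ⇒ ttfTftt ⇒ ttftTtftt ⇒ ttftyTytftt ⇒ ttftyytftt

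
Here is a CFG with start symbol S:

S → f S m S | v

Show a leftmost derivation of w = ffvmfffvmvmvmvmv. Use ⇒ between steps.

S ⇒ fSmS ⇒ ffSmSmS ⇒ ffvmSmS ⇒ ffvmfSmSmS ⇒ ffvmffSmSmSmS ⇒ ffvmfffSmSmSmSmS ⇒ ffvmfffvmSmSmSmS ⇒ ffvmfffvmvmSmSmS ⇒ ffvmfffvmvmvmSmS ⇒ ffvmfffvmvmvmvmS ⇒ ffvmfffvmvmvmvmv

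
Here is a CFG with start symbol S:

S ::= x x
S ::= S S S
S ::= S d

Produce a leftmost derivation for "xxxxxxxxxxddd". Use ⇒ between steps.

S ⇒ Sd   [S ::= S d]
Sd ⇒ Sdd   [S ::= S d]
Sdd ⇒ Sddd   [S ::= S d]
Sddd ⇒ SSSddd   [S ::= S S S]
SSSddd ⇒ SSSSSddd   [S ::= S S S]
SSSSSddd ⇒ xxSSSSddd   [S ::= x x]
xxSSSSddd ⇒ xxxxSSSddd   [S ::= x x]
xxxxSSSddd ⇒ xxxxxxSSddd   [S ::= x x]
xxxxxxSSddd ⇒ xxxxxxxxSddd   [S ::= x x]
xxxxxxxxSddd ⇒ xxxxxxxxxxddd   [S ::= x x]

S⇒Sd⇒Sdd⇒Sddd⇒SSSddd⇒SSSSSddd⇒xxSSSSddd⇒xxxxSSSddd⇒xxxxxxSSddd⇒xxxxxxxxSddd⇒xxxxxxxxxxddd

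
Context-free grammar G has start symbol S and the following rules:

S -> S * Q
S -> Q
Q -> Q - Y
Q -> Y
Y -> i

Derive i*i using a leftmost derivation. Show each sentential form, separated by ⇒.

S ⇒ S*Q ⇒ Q*Q ⇒ Y*Q ⇒ i*Q ⇒ i*Y ⇒ i*i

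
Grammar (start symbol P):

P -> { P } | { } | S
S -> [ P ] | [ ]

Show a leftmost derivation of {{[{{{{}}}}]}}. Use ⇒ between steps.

P ⇒ {P}   [P -> { P }]
{P} ⇒ {{P}}   [P -> { P }]
{{P}} ⇒ {{S}}   [P -> S]
{{S}} ⇒ {{[P]}}   [S -> [ P ]]
{{[P]}} ⇒ {{[{P}]}}   [P -> { P }]
{{[{P}]}} ⇒ {{[{{P}}]}}   [P -> { P }]
{{[{{P}}]}} ⇒ {{[{{{P}}}]}}   [P -> { P }]
{{[{{{P}}}]}} ⇒ {{[{{{{}}}}]}}   [P -> { }]

P ⇒ {P} ⇒ {{P}} ⇒ {{S}} ⇒ {{[P]}} ⇒ {{[{P}]}} ⇒ {{[{{P}}]}} ⇒ {{[{{{P}}}]}} ⇒ {{[{{{{}}}}]}}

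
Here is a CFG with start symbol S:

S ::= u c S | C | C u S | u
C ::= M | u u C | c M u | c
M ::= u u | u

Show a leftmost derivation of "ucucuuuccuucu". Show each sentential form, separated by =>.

S => ucS => ucucS => ucucCuS => ucucMuS => ucucuuS => ucucuuucS => ucucuuucCuS => ucucuuuccuS => ucucuuuccuucS => ucucuuuccuucu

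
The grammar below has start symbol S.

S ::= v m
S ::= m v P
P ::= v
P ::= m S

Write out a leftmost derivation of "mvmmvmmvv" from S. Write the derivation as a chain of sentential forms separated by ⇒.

S ⇒ mvP ⇒ mvmS ⇒ mvmmvP ⇒ mvmmvmS ⇒ mvmmvmmvP ⇒ mvmmvmmvv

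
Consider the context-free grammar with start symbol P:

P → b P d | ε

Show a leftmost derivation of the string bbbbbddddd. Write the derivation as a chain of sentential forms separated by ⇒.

P ⇒ bPd   [P → b P d]
bPd ⇒ bbPdd   [P → b P d]
bbPdd ⇒ bbbPddd   [P → b P d]
bbbPddd ⇒ bbbbPdddd   [P → b P d]
bbbbPdddd ⇒ bbbbbPddddd   [P → b P d]
bbbbbPddddd ⇒ bbbbbddddd   [P → ε]

P ⇒ bPd ⇒ bbPdd ⇒ bbbPddd ⇒ bbbbPdddd ⇒ bbbbbPddddd ⇒ bbbbbddddd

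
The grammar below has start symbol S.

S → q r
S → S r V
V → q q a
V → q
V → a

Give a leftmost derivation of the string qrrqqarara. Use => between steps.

S=>SrV=>SrVrV=>SrVrVrV=>qrrVrVrV=>qrrqqarVrV=>qrrqqararV=>qrrqqarara

S => SrV   [S → S r V]
SrV => SrVrV   [S → S r V]
SrVrV => SrVrVrV   [S → S r V]
SrVrVrV => qrrVrVrV   [S → q r]
qrrVrVrV => qrrqqarVrV   [V → q q a]
qrrqqarVrV => qrrqqararV   [V → a]
qrrqqararV => qrrqqarara   [V → a]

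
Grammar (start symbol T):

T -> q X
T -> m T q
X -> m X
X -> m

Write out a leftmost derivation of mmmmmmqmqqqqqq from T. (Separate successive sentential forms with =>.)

T => mTq => mmTqq => mmmTqqq => mmmmTqqqq => mmmmmTqqqqq => mmmmmmTqqqqqq => mmmmmmqXqqqqqq => mmmmmmqmqqqqqq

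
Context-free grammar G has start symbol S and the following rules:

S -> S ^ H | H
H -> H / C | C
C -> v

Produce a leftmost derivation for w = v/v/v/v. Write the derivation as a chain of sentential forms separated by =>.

S=>H=>H/C=>H/C/C=>H/C/C/C=>C/C/C/C=>v/C/C/C=>v/v/C/C=>v/v/v/C=>v/v/v/v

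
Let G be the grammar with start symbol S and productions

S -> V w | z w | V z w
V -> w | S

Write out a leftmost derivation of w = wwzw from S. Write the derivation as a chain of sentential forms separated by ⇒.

S ⇒ Vzw ⇒ Szw ⇒ Vwzw ⇒ wwzw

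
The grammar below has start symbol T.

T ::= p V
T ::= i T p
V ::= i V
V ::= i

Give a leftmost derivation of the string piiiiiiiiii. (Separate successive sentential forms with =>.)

T => pV   [T ::= p V]
pV => piV   [V ::= i V]
piV => piiV   [V ::= i V]
piiV => piiiV   [V ::= i V]
piiiV => piiiiV   [V ::= i V]
piiiiV => piiiiiV   [V ::= i V]
piiiiiV => piiiiiiV   [V ::= i V]
piiiiiiV => piiiiiiiV   [V ::= i V]
piiiiiiiV => piiiiiiiiV   [V ::= i V]
piiiiiiiiV => piiiiiiiiiV   [V ::= i V]
piiiiiiiiiV => piiiiiiiiii   [V ::= i]

T => pV => piV => piiV => piiiV => piiiiV => piiiiiV => piiiiiiV => piiiiiiiV => piiiiiiiiV => piiiiiiiiiV => piiiiiiiiii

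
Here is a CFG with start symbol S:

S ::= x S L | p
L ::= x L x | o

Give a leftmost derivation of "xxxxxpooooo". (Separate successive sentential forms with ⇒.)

S ⇒ xSL ⇒ xxSLL ⇒ xxxSLLL ⇒ xxxxSLLLL ⇒ xxxxxSLLLLL ⇒ xxxxxpLLLLL ⇒ xxxxxpoLLLL ⇒ xxxxxpooLLL ⇒ xxxxxpoooLL ⇒ xxxxxpooooL ⇒ xxxxxpooooo

S ⇒ xSL   [S ::= x S L]
xSL ⇒ xxSLL   [S ::= x S L]
xxSLL ⇒ xxxSLLL   [S ::= x S L]
xxxSLLL ⇒ xxxxSLLLL   [S ::= x S L]
xxxxSLLLL ⇒ xxxxxSLLLLL   [S ::= x S L]
xxxxxSLLLLL ⇒ xxxxxpLLLLL   [S ::= p]
xxxxxpLLLLL ⇒ xxxxxpoLLLL   [L ::= o]
xxxxxpoLLLL ⇒ xxxxxpooLLL   [L ::= o]
xxxxxpooLLL ⇒ xxxxxpoooLL   [L ::= o]
xxxxxpoooLL ⇒ xxxxxpooooL   [L ::= o]
xxxxxpooooL ⇒ xxxxxpooooo   [L ::= o]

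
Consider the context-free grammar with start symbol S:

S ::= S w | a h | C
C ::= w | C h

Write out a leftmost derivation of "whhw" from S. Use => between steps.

S => Sw => Cw => Chw => Chhw => whhw

S => Sw   [S ::= S w]
Sw => Cw   [S ::= C]
Cw => Chw   [C ::= C h]
Chw => Chhw   [C ::= C h]
Chhw => whhw   [C ::= w]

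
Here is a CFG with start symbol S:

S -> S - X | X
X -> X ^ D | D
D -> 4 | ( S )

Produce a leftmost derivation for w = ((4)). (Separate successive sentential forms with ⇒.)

S⇒X⇒D⇒(S)⇒(X)⇒(D)⇒((S))⇒((X))⇒((D))⇒((4))

S ⇒ X   [S -> X]
X ⇒ D   [X -> D]
D ⇒ (S)   [D -> ( S )]
(S) ⇒ (X)   [S -> X]
(X) ⇒ (D)   [X -> D]
(D) ⇒ ((S))   [D -> ( S )]
((S)) ⇒ ((X))   [S -> X]
((X)) ⇒ ((D))   [X -> D]
((D)) ⇒ ((4))   [D -> 4]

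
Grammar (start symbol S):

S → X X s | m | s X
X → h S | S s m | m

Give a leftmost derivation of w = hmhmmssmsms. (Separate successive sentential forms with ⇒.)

S ⇒ XXs   [S → X X s]
XXs ⇒ hSXs   [X → h S]
hSXs ⇒ hXXsXs   [S → X X s]
hXXsXs ⇒ hmXsXs   [X → m]
hmXsXs ⇒ hmSsmsXs   [X → S s m]
hmSsmsXs ⇒ hmXXssmsXs   [S → X X s]
hmXXssmsXs ⇒ hmhSXssmsXs   [X → h S]
hmhSXssmsXs ⇒ hmhmXssmsXs   [S → m]
hmhmXssmsXs ⇒ hmhmmssmsXs   [X → m]
hmhmmssmsXs ⇒ hmhmmssmsms   [X → m]

S ⇒ XXs ⇒ hSXs ⇒ hXXsXs ⇒ hmXsXs ⇒ hmSsmsXs ⇒ hmXXssmsXs ⇒ hmhSXssmsXs ⇒ hmhmXssmsXs ⇒ hmhmmssmsXs ⇒ hmhmmssmsms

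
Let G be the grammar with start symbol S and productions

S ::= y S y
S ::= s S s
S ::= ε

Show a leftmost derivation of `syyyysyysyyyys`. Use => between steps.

S => sSs => sySys => syySyys => syyySyyys => syyyySyyyys => syyyysSsyyyys => syyyysySysyyyys => syyyysyysyyyys

S => sSs   [S ::= s S s]
sSs => sySys   [S ::= y S y]
sySys => syySyys   [S ::= y S y]
syySyys => syyySyyys   [S ::= y S y]
syyySyyys => syyyySyyyys   [S ::= y S y]
syyyySyyyys => syyyysSsyyyys   [S ::= s S s]
syyyysSsyyyys => syyyysySysyyyys   [S ::= y S y]
syyyysySysyyyys => syyyysyysyyyys   [S ::= ε]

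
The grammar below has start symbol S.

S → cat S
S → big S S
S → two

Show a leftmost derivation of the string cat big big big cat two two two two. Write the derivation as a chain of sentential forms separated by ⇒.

S ⇒ cat S ⇒ cat big S S ⇒ cat big big S S S ⇒ cat big big big S S S S ⇒ cat big big big cat S S S S ⇒ cat big big big cat two S S S ⇒ cat big big big cat two two S S ⇒ cat big big big cat two two two S ⇒ cat big big big cat two two two two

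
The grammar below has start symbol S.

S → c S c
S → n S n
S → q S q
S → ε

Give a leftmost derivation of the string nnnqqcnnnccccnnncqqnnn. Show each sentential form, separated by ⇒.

S ⇒ nSn   [S → n S n]
nSn ⇒ nnSnn   [S → n S n]
nnSnn ⇒ nnnSnnn   [S → n S n]
nnnSnnn ⇒ nnnqSqnnn   [S → q S q]
nnnqSqnnn ⇒ nnnqqSqqnnn   [S → q S q]
nnnqqSqqnnn ⇒ nnnqqcScqqnnn   [S → c S c]
nnnqqcScqqnnn ⇒ nnnqqcnSncqqnnn   [S → n S n]
nnnqqcnSncqqnnn ⇒ nnnqqcnnSnncqqnnn   [S → n S n]
nnnqqcnnSnncqqnnn ⇒ nnnqqcnnnSnnncqqnnn   [S → n S n]
nnnqqcnnnSnnncqqnnn ⇒ nnnqqcnnncScnnncqqnnn   [S → c S c]
nnnqqcnnncScnnncqqnnn ⇒ nnnqqcnnnccSccnnncqqnnn   [S → c S c]
nnnqqcnnnccSccnnncqqnnn ⇒ nnnqqcnnnccccnnncqqnnn   [S → ε]

S ⇒ nSn ⇒ nnSnn ⇒ nnnSnnn ⇒ nnnqSqnnn ⇒ nnnqqSqqnnn ⇒ nnnqqcScqqnnn ⇒ nnnqqcnSncqqnnn ⇒ nnnqqcnnSnncqqnnn ⇒ nnnqqcnnnSnnncqqnnn ⇒ nnnqqcnnncScnnncqqnnn ⇒ nnnqqcnnnccSccnnncqqnnn ⇒ nnnqqcnnnccccnnncqqnnn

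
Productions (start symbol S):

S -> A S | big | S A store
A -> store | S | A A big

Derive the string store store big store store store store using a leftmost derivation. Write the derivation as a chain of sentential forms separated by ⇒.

S ⇒ S A store ⇒ A S A store ⇒ store S A store ⇒ store A S A store ⇒ store store S A store ⇒ store store S A store A store ⇒ store store big A store A store ⇒ store store big store store A store ⇒ store store big store store store store

S ⇒ S A store   [S -> S A store]
S A store ⇒ A S A store   [S -> A S]
A S A store ⇒ store S A store   [A -> store]
store S A store ⇒ store A S A store   [S -> A S]
store A S A store ⇒ store store S A store   [A -> store]
store store S A store ⇒ store store S A store A store   [S -> S A store]
store store S A store A store ⇒ store store big A store A store   [S -> big]
store store big A store A store ⇒ store store big store store A store   [A -> store]
store store big store store A store ⇒ store store big store store store store   [A -> store]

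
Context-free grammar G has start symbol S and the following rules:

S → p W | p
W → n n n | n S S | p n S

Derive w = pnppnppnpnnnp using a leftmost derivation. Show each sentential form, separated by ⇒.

S ⇒ pW   [S → p W]
pW ⇒ pnSS   [W → n S S]
pnSS ⇒ pnpWS   [S → p W]
pnpWS ⇒ pnppnSS   [W → p n S]
pnppnSS ⇒ pnppnpWS   [S → p W]
pnppnpWS ⇒ pnppnppnSS   [W → p n S]
pnppnppnSS ⇒ pnppnppnpWS   [S → p W]
pnppnppnpWS ⇒ pnppnppnpnnnS   [W → n n n]
pnppnppnpnnnS ⇒ pnppnppnpnnnp   [S → p]

S ⇒ pW ⇒ pnSS ⇒ pnpWS ⇒ pnppnSS ⇒ pnppnpWS ⇒ pnppnppnSS ⇒ pnppnppnpWS ⇒ pnppnppnpnnnS ⇒ pnppnppnpnnnp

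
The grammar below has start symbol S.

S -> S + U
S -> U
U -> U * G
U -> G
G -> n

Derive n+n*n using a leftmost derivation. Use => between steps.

S => S+U => U+U => G+U => n+U => n+U*G => n+G*G => n+n*G => n+n*n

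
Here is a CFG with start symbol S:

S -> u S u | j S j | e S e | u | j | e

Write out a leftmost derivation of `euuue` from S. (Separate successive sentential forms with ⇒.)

S ⇒ eSe ⇒ euSue ⇒ euuue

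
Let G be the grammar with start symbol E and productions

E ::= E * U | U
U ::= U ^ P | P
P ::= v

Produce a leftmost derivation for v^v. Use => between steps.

E => U => U^P => P^P => v^P => v^v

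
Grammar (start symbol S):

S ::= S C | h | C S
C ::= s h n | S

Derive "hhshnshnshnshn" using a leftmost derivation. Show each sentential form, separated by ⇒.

S ⇒ SC   [S ::= S C]
SC ⇒ SCC   [S ::= S C]
SCC ⇒ SCCC   [S ::= S C]
SCCC ⇒ SCCCC   [S ::= S C]
SCCCC ⇒ CSCCCC   [S ::= C S]
CSCCCC ⇒ SSCCCC   [C ::= S]
SSCCCC ⇒ hSCCCC   [S ::= h]
hSCCCC ⇒ hhCCCC   [S ::= h]
hhCCCC ⇒ hhshnCCC   [C ::= s h n]
hhshnCCC ⇒ hhshnshnCC   [C ::= s h n]
hhshnshnCC ⇒ hhshnshnshnC   [C ::= s h n]
hhshnshnshnC ⇒ hhshnshnshnshn   [C ::= s h n]

S ⇒ SC ⇒ SCC ⇒ SCCC ⇒ SCCCC ⇒ CSCCCC ⇒ SSCCCC ⇒ hSCCCC ⇒ hhCCCC ⇒ hhshnCCC ⇒ hhshnshnCC ⇒ hhshnshnshnC ⇒ hhshnshnshnshn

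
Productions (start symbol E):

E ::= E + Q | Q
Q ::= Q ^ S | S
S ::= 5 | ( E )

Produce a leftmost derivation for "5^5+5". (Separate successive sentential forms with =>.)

E=>E+Q=>Q+Q=>Q^S+Q=>S^S+Q=>5^S+Q=>5^5+Q=>5^5+S=>5^5+5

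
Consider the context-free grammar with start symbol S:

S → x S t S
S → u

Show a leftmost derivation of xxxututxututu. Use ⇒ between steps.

S ⇒ xStS ⇒ xxStStS ⇒ xxxStStStS ⇒ xxxutStStS ⇒ xxxututStS ⇒ xxxututxStStS ⇒ xxxututxutStS ⇒ xxxututxututS ⇒ xxxututxututu

S ⇒ xStS   [S → x S t S]
xStS ⇒ xxStStS   [S → x S t S]
xxStStS ⇒ xxxStStStS   [S → x S t S]
xxxStStStS ⇒ xxxutStStS   [S → u]
xxxutStStS ⇒ xxxututStS   [S → u]
xxxututStS ⇒ xxxututxStStS   [S → x S t S]
xxxututxStStS ⇒ xxxututxutStS   [S → u]
xxxututxutStS ⇒ xxxututxututS   [S → u]
xxxututxututS ⇒ xxxututxututu   [S → u]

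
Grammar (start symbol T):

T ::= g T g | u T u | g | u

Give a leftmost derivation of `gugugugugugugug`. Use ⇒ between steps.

T ⇒ gTg   [T ::= g T g]
gTg ⇒ guTug   [T ::= u T u]
guTug ⇒ gugTgug   [T ::= g T g]
gugTgug ⇒ guguTugug   [T ::= u T u]
guguTugug ⇒ gugugTgugug   [T ::= g T g]
gugugTgugug ⇒ guguguTugugug   [T ::= u T u]
guguguTugugug ⇒ gugugugTgugugug   [T ::= g T g]
gugugugTgugugug ⇒ gugugugugugugug   [T ::= u]

T ⇒ gTg ⇒ guTug ⇒ gugTgug ⇒ guguTugug ⇒ gugugTgugug ⇒ guguguTugugug ⇒ gugugugTgugugug ⇒ gugugugugugugug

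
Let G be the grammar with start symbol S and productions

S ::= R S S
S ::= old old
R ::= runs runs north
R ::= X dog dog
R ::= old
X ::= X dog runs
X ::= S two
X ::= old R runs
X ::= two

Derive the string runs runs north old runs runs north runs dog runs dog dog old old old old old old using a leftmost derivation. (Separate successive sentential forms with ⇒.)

S ⇒ R S S ⇒ runs runs north S S ⇒ runs runs north R S S S ⇒ runs runs north X dog dog S S S ⇒ runs runs north X dog runs dog dog S S S ⇒ runs runs north old R runs dog runs dog dog S S S ⇒ runs runs north old runs runs north runs dog runs dog dog S S S ⇒ runs runs north old runs runs north runs dog runs dog dog old old S S ⇒ runs runs north old runs runs north runs dog runs dog dog old old old old S ⇒ runs runs north old runs runs north runs dog runs dog dog old old old old old old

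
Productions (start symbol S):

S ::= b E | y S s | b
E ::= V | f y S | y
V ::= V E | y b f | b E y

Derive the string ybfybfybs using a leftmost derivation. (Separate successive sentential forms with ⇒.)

S ⇒ ySs ⇒ ybEs ⇒ ybfySs ⇒ ybfybEs ⇒ ybfybfySs ⇒ ybfybfybs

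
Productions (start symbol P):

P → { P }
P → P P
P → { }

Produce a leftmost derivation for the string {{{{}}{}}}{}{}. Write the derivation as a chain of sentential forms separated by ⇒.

P ⇒ PP ⇒ PPP ⇒ {P}PP ⇒ {{P}}PP ⇒ {{PP}}PP ⇒ {{{P}P}}PP ⇒ {{{{}}P}}PP ⇒ {{{{}}{}}}PP ⇒ {{{{}}{}}}{}P ⇒ {{{{}}{}}}{}{}

P ⇒ PP   [P → P P]
PP ⇒ PPP   [P → P P]
PPP ⇒ {P}PP   [P → { P }]
{P}PP ⇒ {{P}}PP   [P → { P }]
{{P}}PP ⇒ {{PP}}PP   [P → P P]
{{PP}}PP ⇒ {{{P}P}}PP   [P → { P }]
{{{P}P}}PP ⇒ {{{{}}P}}PP   [P → { }]
{{{{}}P}}PP ⇒ {{{{}}{}}}PP   [P → { }]
{{{{}}{}}}PP ⇒ {{{{}}{}}}{}P   [P → { }]
{{{{}}{}}}{}P ⇒ {{{{}}{}}}{}{}   [P → { }]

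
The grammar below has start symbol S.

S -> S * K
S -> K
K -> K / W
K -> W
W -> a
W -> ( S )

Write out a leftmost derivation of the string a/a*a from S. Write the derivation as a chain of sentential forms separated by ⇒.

S ⇒ S*K   [S -> S * K]
S*K ⇒ K*K   [S -> K]
K*K ⇒ K/W*K   [K -> K / W]
K/W*K ⇒ W/W*K   [K -> W]
W/W*K ⇒ a/W*K   [W -> a]
a/W*K ⇒ a/a*K   [W -> a]
a/a*K ⇒ a/a*W   [K -> W]
a/a*W ⇒ a/a*a   [W -> a]

S⇒S*K⇒K*K⇒K/W*K⇒W/W*K⇒a/W*K⇒a/a*K⇒a/a*W⇒a/a*a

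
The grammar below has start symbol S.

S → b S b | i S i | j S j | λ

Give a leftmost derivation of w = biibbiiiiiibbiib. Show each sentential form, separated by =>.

S => bSb => biSib => biiSiib => biibSbiib => biibbSbbiib => biibbiSibbiib => biibbiiSiibbiib => biibbiiiSiiibbiib => biibbiiiiiibbiib

S => bSb   [S → b S b]
bSb => biSib   [S → i S i]
biSib => biiSiib   [S → i S i]
biiSiib => biibSbiib   [S → b S b]
biibSbiib => biibbSbbiib   [S → b S b]
biibbSbbiib => biibbiSibbiib   [S → i S i]
biibbiSibbiib => biibbiiSiibbiib   [S → i S i]
biibbiiSiibbiib => biibbiiiSiiibbiib   [S → i S i]
biibbiiiSiiibbiib => biibbiiiiiibbiib   [S → λ]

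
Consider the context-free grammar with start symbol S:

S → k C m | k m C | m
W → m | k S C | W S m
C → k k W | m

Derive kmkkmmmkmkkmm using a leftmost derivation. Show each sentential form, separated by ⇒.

S ⇒ kmC ⇒ kmkkW ⇒ kmkkWSm ⇒ kmkkWSmSm ⇒ kmkkmSmSm ⇒ kmkkmmmSm ⇒ kmkkmmmkmCm ⇒ kmkkmmmkmkkWm ⇒ kmkkmmmkmkkmm

S ⇒ kmC   [S → k m C]
kmC ⇒ kmkkW   [C → k k W]
kmkkW ⇒ kmkkWSm   [W → W S m]
kmkkWSm ⇒ kmkkWSmSm   [W → W S m]
kmkkWSmSm ⇒ kmkkmSmSm   [W → m]
kmkkmSmSm ⇒ kmkkmmmSm   [S → m]
kmkkmmmSm ⇒ kmkkmmmkmCm   [S → k m C]
kmkkmmmkmCm ⇒ kmkkmmmkmkkWm   [C → k k W]
kmkkmmmkmkkWm ⇒ kmkkmmmkmkkmm   [W → m]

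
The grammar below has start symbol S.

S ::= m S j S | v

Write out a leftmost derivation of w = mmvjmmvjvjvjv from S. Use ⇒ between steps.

S ⇒ mSjS   [S ::= m S j S]
mSjS ⇒ mmSjSjS   [S ::= m S j S]
mmSjSjS ⇒ mmvjSjS   [S ::= v]
mmvjSjS ⇒ mmvjmSjSjS   [S ::= m S j S]
mmvjmSjSjS ⇒ mmvjmmSjSjSjS   [S ::= m S j S]
mmvjmmSjSjSjS ⇒ mmvjmmvjSjSjS   [S ::= v]
mmvjmmvjSjSjS ⇒ mmvjmmvjvjSjS   [S ::= v]
mmvjmmvjvjSjS ⇒ mmvjmmvjvjvjS   [S ::= v]
mmvjmmvjvjvjS ⇒ mmvjmmvjvjvjv   [S ::= v]

S ⇒ mSjS ⇒ mmSjSjS ⇒ mmvjSjS ⇒ mmvjmSjSjS ⇒ mmvjmmSjSjSjS ⇒ mmvjmmvjSjSjS ⇒ mmvjmmvjvjSjS ⇒ mmvjmmvjvjvjS ⇒ mmvjmmvjvjvjv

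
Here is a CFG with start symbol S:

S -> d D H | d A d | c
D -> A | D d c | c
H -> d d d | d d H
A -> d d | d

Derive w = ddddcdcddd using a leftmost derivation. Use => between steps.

S => dDH => dDdcH => dDdcdcH => dAdcdcH => ddddcdcH => ddddcdcddd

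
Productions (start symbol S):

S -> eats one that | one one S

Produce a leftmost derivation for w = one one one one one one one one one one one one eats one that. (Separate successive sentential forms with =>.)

S => one one S => one one one one S => one one one one one one S => one one one one one one one one S => one one one one one one one one one one S => one one one one one one one one one one one one S => one one one one one one one one one one one one eats one that

S => one one S   [S -> one one S]
one one S => one one one one S   [S -> one one S]
one one one one S => one one one one one one S   [S -> one one S]
one one one one one one S => one one one one one one one one S   [S -> one one S]
one one one one one one one one S => one one one one one one one one one one S   [S -> one one S]
one one one one one one one one one one S => one one one one one one one one one one one one S   [S -> one one S]
one one one one one one one one one one one one S => one one one one one one one one one one one one eats one that   [S -> eats one that]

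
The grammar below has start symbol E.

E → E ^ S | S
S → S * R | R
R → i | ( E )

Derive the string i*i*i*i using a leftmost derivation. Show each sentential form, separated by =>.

E => S => S*R => S*R*R => S*R*R*R => R*R*R*R => i*R*R*R => i*i*R*R => i*i*i*R => i*i*i*i

E => S   [E → S]
S => S*R   [S → S * R]
S*R => S*R*R   [S → S * R]
S*R*R => S*R*R*R   [S → S * R]
S*R*R*R => R*R*R*R   [S → R]
R*R*R*R => i*R*R*R   [R → i]
i*R*R*R => i*i*R*R   [R → i]
i*i*R*R => i*i*i*R   [R → i]
i*i*i*R => i*i*i*i   [R → i]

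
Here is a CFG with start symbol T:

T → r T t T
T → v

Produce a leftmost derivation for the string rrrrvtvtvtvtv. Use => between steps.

T => rTtT   [T → r T t T]
rTtT => rrTtTtT   [T → r T t T]
rrTtTtT => rrrTtTtTtT   [T → r T t T]
rrrTtTtTtT => rrrrTtTtTtTtT   [T → r T t T]
rrrrTtTtTtTtT => rrrrvtTtTtTtT   [T → v]
rrrrvtTtTtTtT => rrrrvtvtTtTtT   [T → v]
rrrrvtvtTtTtT => rrrrvtvtvtTtT   [T → v]
rrrrvtvtvtTtT => rrrrvtvtvtvtT   [T → v]
rrrrvtvtvtvtT => rrrrvtvtvtvtv   [T → v]

T => rTtT => rrTtTtT => rrrTtTtTtT => rrrrTtTtTtTtT => rrrrvtTtTtTtT => rrrrvtvtTtTtT => rrrrvtvtvtTtT => rrrrvtvtvtvtT => rrrrvtvtvtvtv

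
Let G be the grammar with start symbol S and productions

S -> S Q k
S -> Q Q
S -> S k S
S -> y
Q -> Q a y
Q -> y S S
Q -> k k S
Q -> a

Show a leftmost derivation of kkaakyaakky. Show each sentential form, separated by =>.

S => SkS   [S -> S k S]
SkS => SQkkS   [S -> S Q k]
SQkkS => QQQkkS   [S -> Q Q]
QQQkkS => kkSQQkkS   [Q -> k k S]
kkSQQkkS => kkSkSQQkkS   [S -> S k S]
kkSkSQQkkS => kkQQkSQQkkS   [S -> Q Q]
kkQQkSQQkkS => kkaQkSQQkkS   [Q -> a]
kkaQkSQQkkS => kkaakSQQkkS   [Q -> a]
kkaakSQQkkS => kkaakyQQkkS   [S -> y]
kkaakyQQkkS => kkaakyaQkkS   [Q -> a]
kkaakyaQkkS => kkaakyaakkS   [Q -> a]
kkaakyaakkS => kkaakyaakky   [S -> y]

S => SkS => SQkkS => QQQkkS => kkSQQkkS => kkSkSQQkkS => kkQQkSQQkkS => kkaQkSQQkkS => kkaakSQQkkS => kkaakyQQkkS => kkaakyaQkkS => kkaakyaakkS => kkaakyaakky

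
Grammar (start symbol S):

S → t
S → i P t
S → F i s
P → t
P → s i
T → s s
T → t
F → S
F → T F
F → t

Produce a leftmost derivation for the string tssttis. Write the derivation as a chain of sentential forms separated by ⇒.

S⇒Fis⇒TFis⇒tFis⇒tTFis⇒tssFis⇒tssTFis⇒tsstFis⇒tssttis

S ⇒ Fis   [S → F i s]
Fis ⇒ TFis   [F → T F]
TFis ⇒ tFis   [T → t]
tFis ⇒ tTFis   [F → T F]
tTFis ⇒ tssFis   [T → s s]
tssFis ⇒ tssTFis   [F → T F]
tssTFis ⇒ tsstFis   [T → t]
tsstFis ⇒ tssttis   [F → t]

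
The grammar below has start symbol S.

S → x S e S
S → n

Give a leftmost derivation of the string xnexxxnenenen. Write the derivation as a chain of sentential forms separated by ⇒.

S⇒xSeS⇒xneS⇒xnexSeS⇒xnexxSeSeS⇒xnexxxSeSeSeS⇒xnexxxneSeSeS⇒xnexxxneneSeS⇒xnexxxneneneS⇒xnexxxnenenen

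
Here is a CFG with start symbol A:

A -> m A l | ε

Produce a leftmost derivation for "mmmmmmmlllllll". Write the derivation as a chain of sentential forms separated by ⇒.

A ⇒ mAl   [A -> m A l]
mAl ⇒ mmAll   [A -> m A l]
mmAll ⇒ mmmAlll   [A -> m A l]
mmmAlll ⇒ mmmmAllll   [A -> m A l]
mmmmAllll ⇒ mmmmmAlllll   [A -> m A l]
mmmmmAlllll ⇒ mmmmmmAllllll   [A -> m A l]
mmmmmmAllllll ⇒ mmmmmmmAlllllll   [A -> m A l]
mmmmmmmAlllllll ⇒ mmmmmmmlllllll   [A -> ε]

A ⇒ mAl ⇒ mmAll ⇒ mmmAlll ⇒ mmmmAllll ⇒ mmmmmAlllll ⇒ mmmmmmAllllll ⇒ mmmmmmmAlllllll ⇒ mmmmmmmlllllll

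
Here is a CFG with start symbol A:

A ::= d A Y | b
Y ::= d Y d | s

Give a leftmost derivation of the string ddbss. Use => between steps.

A => dAY => ddAYY => ddbYY => ddbsY => ddbss

A => dAY   [A ::= d A Y]
dAY => ddAYY   [A ::= d A Y]
ddAYY => ddbYY   [A ::= b]
ddbYY => ddbsY   [Y ::= s]
ddbsY => ddbss   [Y ::= s]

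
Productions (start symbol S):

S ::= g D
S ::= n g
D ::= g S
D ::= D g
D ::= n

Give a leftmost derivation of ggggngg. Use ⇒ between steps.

S⇒gD⇒ggS⇒gggD⇒gggDg⇒ggggSg⇒ggggngg

S ⇒ gD   [S ::= g D]
gD ⇒ ggS   [D ::= g S]
ggS ⇒ gggD   [S ::= g D]
gggD ⇒ gggDg   [D ::= D g]
gggDg ⇒ ggggSg   [D ::= g S]
ggggSg ⇒ ggggngg   [S ::= n g]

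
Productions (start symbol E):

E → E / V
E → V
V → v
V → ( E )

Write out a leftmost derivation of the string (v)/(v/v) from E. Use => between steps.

E => E/V => V/V => (E)/V => (V)/V => (v)/V => (v)/(E) => (v)/(E/V) => (v)/(V/V) => (v)/(v/V) => (v)/(v/v)

E => E/V   [E → E / V]
E/V => V/V   [E → V]
V/V => (E)/V   [V → ( E )]
(E)/V => (V)/V   [E → V]
(V)/V => (v)/V   [V → v]
(v)/V => (v)/(E)   [V → ( E )]
(v)/(E) => (v)/(E/V)   [E → E / V]
(v)/(E/V) => (v)/(V/V)   [E → V]
(v)/(V/V) => (v)/(v/V)   [V → v]
(v)/(v/V) => (v)/(v/v)   [V → v]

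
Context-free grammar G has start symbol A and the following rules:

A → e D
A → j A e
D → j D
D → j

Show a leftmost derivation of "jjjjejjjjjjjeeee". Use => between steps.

A => jAe => jjAee => jjjAeee => jjjjAeeee => jjjjeDeeee => jjjjejDeeee => jjjjejjDeeee => jjjjejjjDeeee => jjjjejjjjDeeee => jjjjejjjjjDeeee => jjjjejjjjjjDeeee => jjjjejjjjjjjeeee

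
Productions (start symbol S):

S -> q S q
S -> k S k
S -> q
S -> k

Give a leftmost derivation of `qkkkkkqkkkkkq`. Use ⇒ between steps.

S ⇒ qSq ⇒ qkSkq ⇒ qkkSkkq ⇒ qkkkSkkkq ⇒ qkkkkSkkkkq ⇒ qkkkkkSkkkkkq ⇒ qkkkkkqkkkkkq

S ⇒ qSq   [S -> q S q]
qSq ⇒ qkSkq   [S -> k S k]
qkSkq ⇒ qkkSkkq   [S -> k S k]
qkkSkkq ⇒ qkkkSkkkq   [S -> k S k]
qkkkSkkkq ⇒ qkkkkSkkkkq   [S -> k S k]
qkkkkSkkkkq ⇒ qkkkkkSkkkkkq   [S -> k S k]
qkkkkkSkkkkkq ⇒ qkkkkkqkkkkkq   [S -> q]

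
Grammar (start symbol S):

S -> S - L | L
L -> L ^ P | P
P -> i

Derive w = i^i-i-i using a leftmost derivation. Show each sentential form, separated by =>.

S => S-L   [S -> S - L]
S-L => S-L-L   [S -> S - L]
S-L-L => L-L-L   [S -> L]
L-L-L => L^P-L-L   [L -> L ^ P]
L^P-L-L => P^P-L-L   [L -> P]
P^P-L-L => i^P-L-L   [P -> i]
i^P-L-L => i^i-L-L   [P -> i]
i^i-L-L => i^i-P-L   [L -> P]
i^i-P-L => i^i-i-L   [P -> i]
i^i-i-L => i^i-i-P   [L -> P]
i^i-i-P => i^i-i-i   [P -> i]

S=>S-L=>S-L-L=>L-L-L=>L^P-L-L=>P^P-L-L=>i^P-L-L=>i^i-L-L=>i^i-P-L=>i^i-i-L=>i^i-i-P=>i^i-i-i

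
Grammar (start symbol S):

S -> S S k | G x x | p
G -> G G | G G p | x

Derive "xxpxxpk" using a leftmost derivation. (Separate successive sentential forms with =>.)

S=>SSk=>GxxSk=>GGpxxSk=>xGpxxSk=>xxpxxSk=>xxpxxpk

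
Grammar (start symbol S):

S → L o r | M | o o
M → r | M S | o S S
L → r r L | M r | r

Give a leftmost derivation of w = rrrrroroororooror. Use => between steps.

S=>Lor=>rrLor=>rrMror=>rrMSror=>rrMSSror=>rrrSSror=>rrrLorSror=>rrrrrLorSror=>rrrrrMrorSror=>rrrrroSSrorSror=>rrrrroMSrorSror=>rrrrrorSrorSror=>rrrrroroororSror=>rrrrroroororooror

S => Lor   [S → L o r]
Lor => rrLor   [L → r r L]
rrLor => rrMror   [L → M r]
rrMror => rrMSror   [M → M S]
rrMSror => rrMSSror   [M → M S]
rrMSSror => rrrSSror   [M → r]
rrrSSror => rrrLorSror   [S → L o r]
rrrLorSror => rrrrrLorSror   [L → r r L]
rrrrrLorSror => rrrrrMrorSror   [L → M r]
rrrrrMrorSror => rrrrroSSrorSror   [M → o S S]
rrrrroSSrorSror => rrrrroMSrorSror   [S → M]
rrrrroMSrorSror => rrrrrorSrorSror   [M → r]
rrrrrorSrorSror => rrrrroroororSror   [S → o o]
rrrrroroororSror => rrrrroroororooror   [S → o o]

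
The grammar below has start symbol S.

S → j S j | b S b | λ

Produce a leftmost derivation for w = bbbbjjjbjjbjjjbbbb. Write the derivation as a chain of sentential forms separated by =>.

S=>bSb=>bbSbb=>bbbSbbb=>bbbbSbbbb=>bbbbjSjbbbb=>bbbbjjSjjbbbb=>bbbbjjjSjjjbbbb=>bbbbjjjbSbjjjbbbb=>bbbbjjjbjSjbjjjbbbb=>bbbbjjjbjjbjjjbbbb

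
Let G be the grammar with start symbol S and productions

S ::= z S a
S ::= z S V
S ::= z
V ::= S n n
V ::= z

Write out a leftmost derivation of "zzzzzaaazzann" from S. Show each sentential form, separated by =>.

S=>zSV=>zzSaV=>zzzSaaV=>zzzzSaaaV=>zzzzzaaaV=>zzzzzaaaSnn=>zzzzzaaazSann=>zzzzzaaazzann

S => zSV   [S ::= z S V]
zSV => zzSaV   [S ::= z S a]
zzSaV => zzzSaaV   [S ::= z S a]
zzzSaaV => zzzzSaaaV   [S ::= z S a]
zzzzSaaaV => zzzzzaaaV   [S ::= z]
zzzzzaaaV => zzzzzaaaSnn   [V ::= S n n]
zzzzzaaaSnn => zzzzzaaazSann   [S ::= z S a]
zzzzzaaazSann => zzzzzaaazzann   [S ::= z]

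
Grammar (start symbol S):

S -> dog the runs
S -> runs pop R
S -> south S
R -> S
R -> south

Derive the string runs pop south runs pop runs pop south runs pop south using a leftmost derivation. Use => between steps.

S => runs pop R => runs pop S => runs pop south S => runs pop south runs pop R => runs pop south runs pop S => runs pop south runs pop runs pop R => runs pop south runs pop runs pop S => runs pop south runs pop runs pop south S => runs pop south runs pop runs pop south runs pop R => runs pop south runs pop runs pop south runs pop south

S => runs pop R   [S -> runs pop R]
runs pop R => runs pop S   [R -> S]
runs pop S => runs pop south S   [S -> south S]
runs pop south S => runs pop south runs pop R   [S -> runs pop R]
runs pop south runs pop R => runs pop south runs pop S   [R -> S]
runs pop south runs pop S => runs pop south runs pop runs pop R   [S -> runs pop R]
runs pop south runs pop runs pop R => runs pop south runs pop runs pop S   [R -> S]
runs pop south runs pop runs pop S => runs pop south runs pop runs pop south S   [S -> south S]
runs pop south runs pop runs pop south S => runs pop south runs pop runs pop south runs pop R   [S -> runs pop R]
runs pop south runs pop runs pop south runs pop R => runs pop south runs pop runs pop south runs pop south   [R -> south]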